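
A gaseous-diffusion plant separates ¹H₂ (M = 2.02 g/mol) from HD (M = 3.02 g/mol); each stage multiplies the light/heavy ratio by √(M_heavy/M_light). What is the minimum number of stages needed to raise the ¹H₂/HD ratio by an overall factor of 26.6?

17

Per stage α = (3.02/2.02)^(1/2) = 1.49505^0.5, giving ln α = 0.2011.
Need α^N ≥ 26.6 ⇒ N ≥ ln(26.6) / ln α = 3.281 / 0.2011 = 16.32.
Minimum whole number of stages: N = 17.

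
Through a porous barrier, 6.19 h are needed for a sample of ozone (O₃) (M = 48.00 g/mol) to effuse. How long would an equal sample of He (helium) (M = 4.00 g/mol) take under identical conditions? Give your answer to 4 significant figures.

From Graham's law, t_He/t_O₃ = √(M_He/M_O₃) = √(4.00/48.00) = √0.08333 = 0.2887.
So the time for He is 6.19 × 0.2887 = 1.787 h.

1.787 h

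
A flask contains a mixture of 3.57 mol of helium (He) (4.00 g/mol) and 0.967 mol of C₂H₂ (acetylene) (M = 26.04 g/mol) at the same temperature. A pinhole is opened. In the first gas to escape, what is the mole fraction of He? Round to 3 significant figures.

The effusion rate of species i is ∝ p_i/√M_i ∝ n_i/√M_i.
So x_He in the escaping gas = (n_He/√M_He) / Σ(n_i/√M_i)
= (3.57/√4.00) / (3.57/√4.00 + 0.967/√26.04) = 1.785/(1.785 + 0.1895) = 0.904.

0.904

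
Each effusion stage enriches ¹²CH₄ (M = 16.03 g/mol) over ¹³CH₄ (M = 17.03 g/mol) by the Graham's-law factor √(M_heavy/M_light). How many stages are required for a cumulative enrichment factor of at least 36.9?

Per stage α = (17.03/16.03)^(1/2) = 1.06238^0.5, giving ln α = 0.03026.
Need α^N ≥ 36.9 ⇒ N ≥ ln(36.9) / ln α = 3.608 / 0.03026 = 119.25.
Minimum whole number of stages: N = 120.

120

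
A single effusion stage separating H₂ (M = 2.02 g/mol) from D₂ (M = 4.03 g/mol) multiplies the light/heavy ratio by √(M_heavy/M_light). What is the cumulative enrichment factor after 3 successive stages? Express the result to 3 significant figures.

After 3 stages the ratio has grown by (√(4.03/2.02))^3 = (4.03/2.02)^(3/2).
= 1.99505^(3/2) = 2.82.

2.82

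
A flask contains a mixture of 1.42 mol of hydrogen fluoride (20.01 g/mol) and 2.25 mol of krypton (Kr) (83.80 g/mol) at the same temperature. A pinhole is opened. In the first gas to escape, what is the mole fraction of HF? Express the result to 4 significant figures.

0.5636

Effusion rate of each component ∝ n_i/√M_i (partial pressure × 1/√M).
So x_HF in the escaping gas = (n_HF/√M_HF) / Σ(n_i/√M_i)
= (1.42/√20.01) / (1.42/√20.01 + 2.25/√83.80) = 0.3174/(0.3174 + 0.2458) = 0.5636.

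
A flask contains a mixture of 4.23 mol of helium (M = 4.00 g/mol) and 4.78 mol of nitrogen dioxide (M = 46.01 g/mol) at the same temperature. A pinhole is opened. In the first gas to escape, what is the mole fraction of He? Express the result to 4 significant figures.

0.7501

The effusion rate of species i is ∝ p_i/√M_i ∝ n_i/√M_i.
Mole fraction of He in the effusate = (n_He/√M_He) / (n_He/√M_He + n_NO₂/√M_NO₂)
= (4.23/√4.00) / (4.23/√4.00 + 4.78/√46.01) = 2.115/(2.115 + 0.7047) = 0.7501.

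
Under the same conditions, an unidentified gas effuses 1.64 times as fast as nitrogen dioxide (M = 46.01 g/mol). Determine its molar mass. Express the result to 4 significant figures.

Graham's law gives rate_X/rate_NO₂ = √(M_NO₂/M_X).
1.64 = √(46.01/M_X)
M_X = 46.01 / 1.64² = 46.01 / 2.690 = 17.11 g/mol

17.11 g/mol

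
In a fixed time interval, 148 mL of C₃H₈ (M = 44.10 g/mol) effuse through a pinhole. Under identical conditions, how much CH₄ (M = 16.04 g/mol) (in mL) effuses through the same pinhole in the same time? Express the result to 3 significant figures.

245 mL

Graham's law gives rate_CH₄/rate_C₃H₈ = √(M_C₃H₈/M_CH₄) = √(44.10/16.04) = √2.749 = 1.658.
So the volume for CH₄ is 148 × 1.658 = 245 mL.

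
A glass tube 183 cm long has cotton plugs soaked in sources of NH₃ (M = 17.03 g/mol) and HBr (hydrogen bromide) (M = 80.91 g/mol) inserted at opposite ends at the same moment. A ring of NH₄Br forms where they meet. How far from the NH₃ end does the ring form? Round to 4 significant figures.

In equal time, each gas travels a distance ∝ its rate ∝ 1/√M, so d_NH₃/d_HBr = √(M_HBr/M_NH₃) = √(80.91/17.03) = 2.180.
With d_NH₃ + d_HBr = 183 cm, d_HBr = 183/(1 + 2.180) = 57.55 cm.
d_NH₃ = 183 − 57.55 = 125.4 cm.

125.4 cm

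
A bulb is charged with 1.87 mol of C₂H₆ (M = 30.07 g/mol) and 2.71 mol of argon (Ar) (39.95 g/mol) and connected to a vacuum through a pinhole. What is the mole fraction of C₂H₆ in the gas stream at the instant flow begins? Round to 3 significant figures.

0.443

The effusion rate of species i is ∝ p_i/√M_i ∝ n_i/√M_i.
Mole fraction of C₂H₆ in the effusate = (n_C₂H₆/√M_C₂H₆) / (n_C₂H₆/√M_C₂H₆ + n_Ar/√M_Ar)
= (1.87/√30.07) / (1.87/√30.07 + 2.71/√39.95) = 0.3410/(0.3410 + 0.4288) = 0.443.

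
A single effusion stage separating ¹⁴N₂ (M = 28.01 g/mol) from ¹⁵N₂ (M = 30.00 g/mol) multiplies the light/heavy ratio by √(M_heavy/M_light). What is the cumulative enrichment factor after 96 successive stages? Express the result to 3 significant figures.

27.0

Overall factor = α^96 with α = √(30.00/28.01), i.e. (30.00/28.01)^(96/2).
= 1.07105^48 = 27.0.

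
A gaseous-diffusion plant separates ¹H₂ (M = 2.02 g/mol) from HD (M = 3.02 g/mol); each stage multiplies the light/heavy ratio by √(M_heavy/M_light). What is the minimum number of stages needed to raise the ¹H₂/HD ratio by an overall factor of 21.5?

16

Per stage α = (3.02/2.02)^(1/2) = 1.49505^0.5, giving ln α = 0.2011.
Need α^N ≥ 21.5 ⇒ N ≥ ln(21.5) / ln α = 3.068 / 0.2011 = 15.26.
So at least 16 stages are needed.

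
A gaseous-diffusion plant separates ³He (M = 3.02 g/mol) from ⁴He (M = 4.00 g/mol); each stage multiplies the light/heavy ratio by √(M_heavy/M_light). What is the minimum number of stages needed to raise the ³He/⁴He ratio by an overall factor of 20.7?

Per stage α = (4.00/3.02)^(1/2) = 1.32450^0.5, giving ln α = 0.1405.
Need α^N ≥ 20.7 ⇒ N ≥ ln(20.7) / ln α = 3.030 / 0.1405 = 21.56.
Rounding up, N = 22 stages.

22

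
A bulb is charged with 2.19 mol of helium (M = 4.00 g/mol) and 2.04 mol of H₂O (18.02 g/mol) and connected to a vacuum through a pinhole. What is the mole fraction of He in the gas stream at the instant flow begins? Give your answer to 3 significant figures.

Rate_i ∝ x_i/√M_i (Graham's law weighted by mole fraction), so the effusate composition follows n_i/√M_i.
So x_He in the escaping gas = (n_He/√M_He) / Σ(n_i/√M_i)
= (2.19/√4.00) / (2.19/√4.00 + 2.04/√18.02) = 1.095/(1.095 + 0.4806) = 0.695.

0.695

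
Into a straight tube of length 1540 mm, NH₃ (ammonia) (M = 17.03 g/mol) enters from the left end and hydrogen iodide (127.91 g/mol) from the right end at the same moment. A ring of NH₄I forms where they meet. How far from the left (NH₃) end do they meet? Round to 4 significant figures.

The fronts meet when d_NH₃ + d_HI = L with d_NH₃/d_HI = √(M_HI/M_NH₃) (Graham's law). Here √(M_HI/M_NH₃) = √(127.91/17.03) = 2.741.
With d_NH₃ + d_HI = 1540 mm, d_HI = 1540/(1 + 2.741) = 411.7 mm.
d_NH₃ = 1540 − 411.7 = 1128 mm.

1128 mm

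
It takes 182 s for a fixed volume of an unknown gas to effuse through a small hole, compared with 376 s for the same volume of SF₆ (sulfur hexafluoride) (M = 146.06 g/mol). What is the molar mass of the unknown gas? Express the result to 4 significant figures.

Graham's law gives t_X/t_SF₆ = √(M_X/M_SF₆).
182/376 = 0.4840 = √(M_X/146.06)
M_X = 146.06 × 0.4840² = 146.06 × 0.2343 = 34.22 g/mol

34.22 g/mol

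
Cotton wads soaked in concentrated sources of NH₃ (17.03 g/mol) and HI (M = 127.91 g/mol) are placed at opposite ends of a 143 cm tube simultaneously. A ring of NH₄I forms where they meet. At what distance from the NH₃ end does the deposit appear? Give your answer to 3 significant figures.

105 cm

Graham's law gives d_NH₃/d_HI = rate_NH₃/rate_HI = √(M_HI/M_NH₃) = √(127.91/17.03) = 2.741.
With d_NH₃ + d_HI = 143 cm, d_HI = 143/(1 + 2.741) = 38.23 cm.
d_NH₃ = 143 − 38.23 = 105 cm.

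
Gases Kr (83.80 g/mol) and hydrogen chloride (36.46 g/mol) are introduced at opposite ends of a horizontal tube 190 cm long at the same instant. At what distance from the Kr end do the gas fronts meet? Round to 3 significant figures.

Graham's law gives d_Kr/d_HCl = rate_Kr/rate_HCl = √(M_HCl/M_Kr) = √(36.46/83.80) = 0.6596.
With d_Kr + d_HCl = 190 cm, d_HCl = 190/(1 + 0.6596) = 114.5 cm.
d_Kr = 190 − 114.5 = 75.5 cm.

75.5 cm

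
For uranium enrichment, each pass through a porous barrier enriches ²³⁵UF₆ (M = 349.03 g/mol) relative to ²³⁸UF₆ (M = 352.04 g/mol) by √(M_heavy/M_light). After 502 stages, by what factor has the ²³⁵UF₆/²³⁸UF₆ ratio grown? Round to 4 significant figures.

8.631

Overall factor = α^502 with α = √(352.04/349.03), i.e. (352.04/349.03)^(502/2).
= 1.00862^251 = 8.631.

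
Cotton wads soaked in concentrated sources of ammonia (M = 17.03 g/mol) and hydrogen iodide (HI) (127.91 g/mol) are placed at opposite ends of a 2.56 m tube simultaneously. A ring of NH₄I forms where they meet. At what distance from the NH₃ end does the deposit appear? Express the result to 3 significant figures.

In equal time, each gas travels a distance ∝ its rate ∝ 1/√M, so d_NH₃/d_HI = √(M_HI/M_NH₃) = √(127.91/17.03) = 2.741.
With d_NH₃ + d_HI = 2.56 m, d_HI = 2.56/(1 + 2.741) = 0.6844 m.
d_NH₃ = 2.56 − 0.6844 = 1.88 m.

1.88 m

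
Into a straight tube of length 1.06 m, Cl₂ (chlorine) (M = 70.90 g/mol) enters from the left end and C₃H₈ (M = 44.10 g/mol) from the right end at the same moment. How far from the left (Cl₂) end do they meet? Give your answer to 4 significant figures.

0.4674 m

Graham's law gives d_Cl₂/d_C₃H₈ = rate_Cl₂/rate_C₃H₈ = √(M_C₃H₈/M_Cl₂) = √(44.10/70.90) = 0.7887.
With d_Cl₂ + d_C₃H₈ = 1.06 m, d_C₃H₈ = 1.06/(1 + 0.7887) = 0.5926 m.
d_Cl₂ = 1.06 − 0.5926 = 0.4674 m.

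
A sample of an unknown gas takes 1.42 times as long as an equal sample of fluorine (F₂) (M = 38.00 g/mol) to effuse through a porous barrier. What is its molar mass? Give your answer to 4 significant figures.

From Graham's law, t_X/t_F₂ = √(M_X/M_F₂).
1.42 = √(M_X/38.00)
M_X = 38.00 × 1.42² = 38.00 × 2.016 = 76.62 g/mol

76.62 g/mol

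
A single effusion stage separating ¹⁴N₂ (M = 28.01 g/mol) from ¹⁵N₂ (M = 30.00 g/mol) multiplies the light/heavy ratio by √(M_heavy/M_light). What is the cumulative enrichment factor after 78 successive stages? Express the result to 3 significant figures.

Each stage multiplies the ratio by α = √(30.00/28.01), so after 78 stages the overall factor is α^78 = (30.00/28.01)^(78/2).
= 1.07105^39 = 14.5.

14.5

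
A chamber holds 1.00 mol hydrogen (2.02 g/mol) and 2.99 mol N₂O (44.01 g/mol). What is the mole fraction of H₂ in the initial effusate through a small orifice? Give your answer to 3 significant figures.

Effusion rate of each component ∝ n_i/√M_i (partial pressure × 1/√M).
Mole fraction of H₂ in the effusate = (n_H₂/√M_H₂) / (n_H₂/√M_H₂ + n_N₂O/√M_N₂O)
= (1.00/√2.02) / (1.00/√2.02 + 2.99/√44.01) = 0.7036/(0.7036 + 0.4507) = 0.610.

0.610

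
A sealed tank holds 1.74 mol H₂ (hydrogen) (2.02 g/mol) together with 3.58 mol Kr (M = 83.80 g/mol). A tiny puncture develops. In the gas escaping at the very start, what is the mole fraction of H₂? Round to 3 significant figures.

0.758

Effusion rate of each component ∝ n_i/√M_i (partial pressure × 1/√M).
x_H₂(eff) = (n_H₂/√M_H₂) / (n_H₂/√M_H₂ + n_Kr/√M_Kr)
= (1.74/√2.02) / (1.74/√2.02 + 3.58/√83.80) = 1.224/(1.224 + 0.3911) = 0.758.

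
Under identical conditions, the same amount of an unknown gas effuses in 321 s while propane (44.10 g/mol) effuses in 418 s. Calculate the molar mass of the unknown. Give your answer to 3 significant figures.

From Graham's law, t_X/t_C₃H₈ = √(M_X/M_C₃H₈).
321/418 = 0.7679 = √(M_X/44.10)
M_X = 44.10 × 0.7679² = 44.10 × 0.5897 = 26.0 g/mol

26.0 g/mol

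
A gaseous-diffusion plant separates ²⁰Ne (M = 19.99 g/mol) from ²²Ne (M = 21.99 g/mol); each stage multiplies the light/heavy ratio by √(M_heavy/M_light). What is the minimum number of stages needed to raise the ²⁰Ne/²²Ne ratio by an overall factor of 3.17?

25

Single-stage factor α = √(21.99/19.99), so ln α = ½ ln(1.10005) = 0.04768.
Need α^N ≥ 3.17 ⇒ N ≥ ln(3.17) / ln α = 1.154 / 0.04768 = 24.20.
So at least 25 stages are needed.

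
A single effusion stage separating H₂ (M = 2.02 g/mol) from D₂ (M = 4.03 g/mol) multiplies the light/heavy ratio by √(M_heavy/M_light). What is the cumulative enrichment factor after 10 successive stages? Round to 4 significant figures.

31.61

After 10 stages the ratio has grown by (√(4.03/2.02))^10 = (4.03/2.02)^(10/2).
= 1.99505^5 = 31.61.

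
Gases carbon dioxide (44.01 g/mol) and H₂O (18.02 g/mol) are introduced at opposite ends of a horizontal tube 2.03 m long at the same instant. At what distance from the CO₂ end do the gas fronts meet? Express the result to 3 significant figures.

0.792 m

In equal time, each gas travels a distance ∝ its rate ∝ 1/√M, so d_CO₂/d_H₂O = √(M_H₂O/M_CO₂) = √(18.02/44.01) = 0.6399.
With d_CO₂ + d_H₂O = 2.03 m, d_H₂O = 2.03/(1 + 0.6399) = 1.238 m.
d_CO₂ = 2.03 − 1.238 = 0.792 m.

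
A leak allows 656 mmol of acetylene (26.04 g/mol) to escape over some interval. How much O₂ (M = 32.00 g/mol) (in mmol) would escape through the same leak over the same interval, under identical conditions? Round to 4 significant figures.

591.8 mmol

Graham's law gives rate_O₂/rate_C₂H₂ = √(M_C₂H₂/M_O₂) = √(26.04/32.00) = √0.8137 = 0.9021.
So the amount for O₂ is 656 × 0.9021 = 591.8 mmol.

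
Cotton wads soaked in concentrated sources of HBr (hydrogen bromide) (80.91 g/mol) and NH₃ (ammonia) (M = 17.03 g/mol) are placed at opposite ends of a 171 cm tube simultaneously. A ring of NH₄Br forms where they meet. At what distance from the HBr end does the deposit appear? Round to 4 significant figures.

53.78 cm

Distances travelled in equal time are proportional to diffusion rates, so d_HBr/d_NH₃ = √(M_NH₃/M_HBr) = √(17.03/80.91) = 0.4588.
With d_HBr + d_NH₃ = 171 cm, d_NH₃ = 171/(1 + 0.4588) = 117.2 cm.
d_HBr = 171 − 117.2 = 53.78 cm.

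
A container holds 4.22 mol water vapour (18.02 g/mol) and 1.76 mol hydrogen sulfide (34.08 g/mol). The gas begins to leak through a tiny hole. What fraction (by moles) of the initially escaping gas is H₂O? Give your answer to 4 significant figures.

Each component's effusion rate ∝ (its partial pressure)·(1/√M) ∝ n_i/√M_i.
x_H₂O(eff) = (n_H₂O/√M_H₂O) / (n_H₂O/√M_H₂O + n_H₂S/√M_H₂S)
= (4.22/√18.02) / (4.22/√18.02 + 1.76/√34.08) = 0.9941/(0.9941 + 0.3015) = 0.7673.

0.7673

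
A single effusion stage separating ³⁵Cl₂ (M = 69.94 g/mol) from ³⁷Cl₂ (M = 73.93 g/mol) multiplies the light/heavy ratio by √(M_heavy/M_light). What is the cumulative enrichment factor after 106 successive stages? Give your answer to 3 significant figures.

18.9

After 106 stages the ratio has grown by (√(73.93/69.94))^106 = (73.93/69.94)^(106/2).
= 1.05705^53 = 18.9.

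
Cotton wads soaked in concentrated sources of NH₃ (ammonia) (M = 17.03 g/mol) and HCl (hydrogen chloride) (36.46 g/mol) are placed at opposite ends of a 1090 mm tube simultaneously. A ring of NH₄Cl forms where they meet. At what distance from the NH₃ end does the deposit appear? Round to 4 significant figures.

Distances travelled in equal time are proportional to diffusion rates, so d_NH₃/d_HCl = √(M_HCl/M_NH₃) = √(36.46/17.03) = 1.463.
With d_NH₃ + d_HCl = 1090 mm, d_HCl = 1090/(1 + 1.463) = 442.5 mm.
d_NH₃ = 1090 − 442.5 = 647.5 mm.

647.5 mm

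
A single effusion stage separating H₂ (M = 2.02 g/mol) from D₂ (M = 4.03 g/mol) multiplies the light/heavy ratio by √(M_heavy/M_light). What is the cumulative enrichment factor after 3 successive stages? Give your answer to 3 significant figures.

2.82

Overall factor = α^3 with α = √(4.03/2.02), i.e. (4.03/2.02)^(3/2).
= 1.99505^(3/2) = 2.82.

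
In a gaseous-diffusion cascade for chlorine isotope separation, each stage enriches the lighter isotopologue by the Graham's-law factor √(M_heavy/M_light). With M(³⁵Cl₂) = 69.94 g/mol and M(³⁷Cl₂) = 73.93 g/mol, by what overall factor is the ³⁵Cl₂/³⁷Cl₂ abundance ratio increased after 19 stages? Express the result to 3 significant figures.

Each stage multiplies the ratio by α = √(73.93/69.94), so after 19 stages the overall factor is α^19 = (73.93/69.94)^(19/2).
= 1.05705^(19/2) = 1.69.

1.69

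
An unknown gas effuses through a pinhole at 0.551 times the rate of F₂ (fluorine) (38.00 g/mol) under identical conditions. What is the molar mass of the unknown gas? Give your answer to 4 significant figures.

From Graham's law, rate_X/rate_F₂ = √(M_F₂/M_X).
0.551 = √(38.00/M_X)
M_X = 38.00 / 0.551² = 38.00 / 0.3036 = 125.2 g/mol

125.2 g/mol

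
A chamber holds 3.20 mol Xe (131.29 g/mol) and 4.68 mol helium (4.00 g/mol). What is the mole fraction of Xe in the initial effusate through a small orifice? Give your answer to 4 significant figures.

Rate_i ∝ x_i/√M_i (Graham's law weighted by mole fraction), so the effusate composition follows n_i/√M_i.
Mole fraction of Xe in the effusate = (n_Xe/√M_Xe) / (n_Xe/√M_Xe + n_He/√M_He)
= (3.20/√131.29) / (3.20/√131.29 + 4.68/√4.00) = 0.2793/(0.2793 + 2.340) = 0.1066.

0.1066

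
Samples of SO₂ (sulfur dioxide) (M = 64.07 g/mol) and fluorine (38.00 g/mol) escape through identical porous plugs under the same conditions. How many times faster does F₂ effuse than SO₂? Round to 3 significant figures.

1.30

From Graham's law, rate_F₂/rate_SO₂ = √(M_SO₂/M_F₂) = √(64.07/38.00) = √1.686 = 1.30.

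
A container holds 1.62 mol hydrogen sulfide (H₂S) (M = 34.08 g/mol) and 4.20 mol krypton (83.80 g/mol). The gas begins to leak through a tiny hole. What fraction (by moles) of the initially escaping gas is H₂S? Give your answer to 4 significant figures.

Rate_i ∝ x_i/√M_i (Graham's law weighted by mole fraction), so the effusate composition follows n_i/√M_i.
x_H₂S(eff) = (n_H₂S/√M_H₂S) / (n_H₂S/√M_H₂S + n_Kr/√M_Kr)
= (1.62/√34.08) / (1.62/√34.08 + 4.20/√83.80) = 0.2775/(0.2775 + 0.4588) = 0.3769.

0.3769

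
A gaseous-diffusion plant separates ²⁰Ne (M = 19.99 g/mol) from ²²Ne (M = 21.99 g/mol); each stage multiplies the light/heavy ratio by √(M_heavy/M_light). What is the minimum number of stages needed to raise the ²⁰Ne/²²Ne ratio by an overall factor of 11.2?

Per stage α = (21.99/19.99)^(1/2) = 1.10005^0.5, giving ln α = 0.04768.
Need α^N ≥ 11.2 ⇒ N ≥ ln(11.2) / ln α = 2.416 / 0.04768 = 50.67.
Rounding up, N = 51 stages.

51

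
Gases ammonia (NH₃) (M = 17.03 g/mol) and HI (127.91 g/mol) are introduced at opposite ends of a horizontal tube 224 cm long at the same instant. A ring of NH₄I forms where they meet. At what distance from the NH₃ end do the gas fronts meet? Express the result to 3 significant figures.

164 cm

Graham's law gives d_NH₃/d_HI = rate_NH₃/rate_HI = √(M_HI/M_NH₃) = √(127.91/17.03) = 2.741.
With d_NH₃ + d_HI = 224 cm, d_HI = 224/(1 + 2.741) = 59.88 cm.
d_NH₃ = 224 − 59.88 = 164 cm.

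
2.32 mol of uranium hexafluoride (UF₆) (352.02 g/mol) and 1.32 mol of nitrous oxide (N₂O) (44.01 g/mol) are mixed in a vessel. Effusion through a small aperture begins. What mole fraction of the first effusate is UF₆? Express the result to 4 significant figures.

0.3833

Effusion rate of each component ∝ n_i/√M_i (partial pressure × 1/√M).
So x_UF₆ in the escaping gas = (n_UF₆/√M_UF₆) / Σ(n_i/√M_i)
= (2.32/√352.02) / (2.32/√352.02 + 1.32/√44.01) = 0.1237/(0.1237 + 0.1990) = 0.3833.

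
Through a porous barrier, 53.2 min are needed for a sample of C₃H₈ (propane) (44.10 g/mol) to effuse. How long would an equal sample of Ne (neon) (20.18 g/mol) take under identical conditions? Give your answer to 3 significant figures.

Graham's law gives t_Ne/t_C₃H₈ = √(M_Ne/M_C₃H₈) = √(20.18/44.10) = √0.4576 = 0.6765.
So the time for Ne is 53.2 × 0.6765 = 36.0 min.

36.0 min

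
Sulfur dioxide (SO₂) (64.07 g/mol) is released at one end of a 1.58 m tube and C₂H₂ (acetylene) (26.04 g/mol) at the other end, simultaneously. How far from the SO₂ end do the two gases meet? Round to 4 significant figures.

Distances travelled in equal time are proportional to diffusion rates, so d_SO₂/d_C₂H₂ = √(M_C₂H₂/M_SO₂) = √(26.04/64.07) = 0.6375.
With d_SO₂ + d_C₂H₂ = 1.58 m, d_C₂H₂ = 1.58/(1 + 0.6375) = 0.9649 m.
d_SO₂ = 1.58 − 0.9649 = 0.6151 m.

0.6151 m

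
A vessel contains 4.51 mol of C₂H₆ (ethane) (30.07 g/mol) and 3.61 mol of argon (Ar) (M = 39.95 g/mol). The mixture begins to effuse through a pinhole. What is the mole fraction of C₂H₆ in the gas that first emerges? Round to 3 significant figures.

0.590

Effusion rate of each component ∝ n_i/√M_i (partial pressure × 1/√M).
So x_C₂H₆ in the escaping gas = (n_C₂H₆/√M_C₂H₆) / Σ(n_i/√M_i)
= (4.51/√30.07) / (4.51/√30.07 + 3.61/√39.95) = 0.8225/(0.8225 + 0.5711) = 0.590.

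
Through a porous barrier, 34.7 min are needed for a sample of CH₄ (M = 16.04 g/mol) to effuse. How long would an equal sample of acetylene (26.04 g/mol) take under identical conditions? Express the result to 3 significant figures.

44.2 min

Since effusion rate ∝ 1/√M, t_C₂H₂/t_CH₄ = √(M_C₂H₂/M_CH₄) = √(26.04/16.04) = √1.623 = 1.274.
So the time for C₂H₂ is 34.7 × 1.274 = 44.2 min.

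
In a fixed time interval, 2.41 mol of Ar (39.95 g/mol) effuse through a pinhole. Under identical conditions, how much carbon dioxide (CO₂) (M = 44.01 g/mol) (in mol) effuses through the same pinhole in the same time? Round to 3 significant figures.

2.30 mol

From Graham's law, rate_CO₂/rate_Ar = √(M_Ar/M_CO₂) = √(39.95/44.01) = √0.9077 = 0.9528.
So the amount for CO₂ is 2.41 × 0.9528 = 2.30 mol.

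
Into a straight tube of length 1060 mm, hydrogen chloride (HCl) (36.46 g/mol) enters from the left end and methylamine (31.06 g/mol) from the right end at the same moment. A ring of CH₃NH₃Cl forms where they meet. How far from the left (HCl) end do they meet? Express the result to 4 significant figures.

Distances travelled in equal time are proportional to diffusion rates, so d_HCl/d_CH₃NH₂ = √(M_CH₃NH₂/M_HCl) = √(31.06/36.46) = 0.9230.
With d_HCl + d_CH₃NH₂ = 1060 mm, d_CH₃NH₂ = 1060/(1 + 0.9230) = 551.2 mm.
d_HCl = 1060 − 551.2 = 508.8 mm.

508.8 mm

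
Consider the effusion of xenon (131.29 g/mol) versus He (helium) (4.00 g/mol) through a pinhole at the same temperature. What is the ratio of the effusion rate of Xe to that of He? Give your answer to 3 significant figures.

Using Graham's law: rate_Xe/rate_He = √(M_He/M_Xe) = √(4.00/131.29) = √0.03047 = 0.175.

0.175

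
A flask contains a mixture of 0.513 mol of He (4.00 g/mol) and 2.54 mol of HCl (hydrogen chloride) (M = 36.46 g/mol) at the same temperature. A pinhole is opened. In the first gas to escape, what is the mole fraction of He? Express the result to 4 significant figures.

Effusion rate of each component ∝ n_i/√M_i (partial pressure × 1/√M).
x_He(eff) = (n_He/√M_He) / (n_He/√M_He + n_HCl/√M_HCl)
= (0.513/√4.00) / (0.513/√4.00 + 2.54/√36.46) = 0.2565/(0.2565 + 0.4207) = 0.3788.

0.3788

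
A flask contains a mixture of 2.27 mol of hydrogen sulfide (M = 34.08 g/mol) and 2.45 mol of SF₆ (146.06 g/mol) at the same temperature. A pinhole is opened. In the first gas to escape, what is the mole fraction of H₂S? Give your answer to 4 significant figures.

0.6573

Rate_i ∝ x_i/√M_i (Graham's law weighted by mole fraction), so the effusate composition follows n_i/√M_i.
Mole fraction of H₂S in the effusate = (n_H₂S/√M_H₂S) / (n_H₂S/√M_H₂S + n_SF₆/√M_SF₆)
= (2.27/√34.08) / (2.27/√34.08 + 2.45/√146.06) = 0.3888/(0.3888 + 0.2027) = 0.6573.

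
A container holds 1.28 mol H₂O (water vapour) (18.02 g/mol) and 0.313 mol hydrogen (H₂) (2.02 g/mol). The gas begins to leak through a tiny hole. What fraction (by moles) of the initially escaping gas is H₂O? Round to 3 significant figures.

Each component's effusion rate ∝ (its partial pressure)·(1/√M) ∝ n_i/√M_i.
So x_H₂O in the escaping gas = (n_H₂O/√M_H₂O) / Σ(n_i/√M_i)
= (1.28/√18.02) / (1.28/√18.02 + 0.313/√2.02) = 0.3015/(0.3015 + 0.2202) = 0.578.

0.578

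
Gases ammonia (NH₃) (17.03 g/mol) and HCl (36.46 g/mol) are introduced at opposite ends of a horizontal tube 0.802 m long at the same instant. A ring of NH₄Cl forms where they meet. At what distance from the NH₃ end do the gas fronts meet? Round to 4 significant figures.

In equal time, each gas travels a distance ∝ its rate ∝ 1/√M, so d_NH₃/d_HCl = √(M_HCl/M_NH₃) = √(36.46/17.03) = 1.463.
With d_NH₃ + d_HCl = 0.802 m, d_HCl = 0.802/(1 + 1.463) = 0.3256 m.
d_NH₃ = 0.802 − 0.3256 = 0.4764 m.

0.4764 m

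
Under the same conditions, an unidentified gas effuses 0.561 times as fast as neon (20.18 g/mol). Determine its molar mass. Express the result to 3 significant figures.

By Graham's law, rate_X/rate_Ne = √(M_Ne/M_X).
0.561 = √(20.18/M_X)
M_X = 20.18 / 0.561² = 20.18 / 0.3147 = 64.1 g/mol

64.1 g/mol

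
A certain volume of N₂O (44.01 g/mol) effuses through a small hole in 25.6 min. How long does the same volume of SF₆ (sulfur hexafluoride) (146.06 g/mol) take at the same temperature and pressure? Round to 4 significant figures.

Using Graham's law: t_SF₆/t_N₂O = √(M_SF₆/M_N₂O) = √(146.06/44.01) = √3.319 = 1.822.
So the time for SF₆ is 25.6 × 1.822 = 46.64 min.

46.64 min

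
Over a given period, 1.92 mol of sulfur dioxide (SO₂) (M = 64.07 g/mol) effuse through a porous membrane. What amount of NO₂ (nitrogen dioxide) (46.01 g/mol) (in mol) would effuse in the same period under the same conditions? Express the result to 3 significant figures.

Using Graham's law: rate_NO₂/rate_SO₂ = √(M_SO₂/M_NO₂) = √(64.07/46.01) = √1.393 = 1.180.
So the amount for NO₂ is 1.92 × 1.180 = 2.27 mol.

2.27 mol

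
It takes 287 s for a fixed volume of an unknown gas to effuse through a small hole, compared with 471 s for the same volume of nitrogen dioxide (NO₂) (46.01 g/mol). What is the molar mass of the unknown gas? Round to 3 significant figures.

17.1 g/mol

Using Graham's law: t_X/t_NO₂ = √(M_X/M_NO₂).
287/471 = 0.6093 = √(M_X/46.01)
M_X = 46.01 × 0.6093² = 46.01 × 0.3713 = 17.1 g/mol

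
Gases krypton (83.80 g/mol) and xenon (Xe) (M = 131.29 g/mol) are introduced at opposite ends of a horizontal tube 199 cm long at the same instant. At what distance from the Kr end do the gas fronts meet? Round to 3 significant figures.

Graham's law gives d_Kr/d_Xe = rate_Kr/rate_Xe = √(M_Xe/M_Kr) = √(131.29/83.80) = 1.252.
With d_Kr + d_Xe = 199 cm, d_Xe = 199/(1 + 1.252) = 88.38 cm.
d_Kr = 199 − 88.38 = 111 cm.

111 cm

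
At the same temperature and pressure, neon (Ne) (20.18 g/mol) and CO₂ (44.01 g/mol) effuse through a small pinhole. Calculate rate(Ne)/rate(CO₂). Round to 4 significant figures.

Since effusion rate ∝ 1/√M, rate_Ne/rate_CO₂ = √(M_CO₂/M_Ne) = √(44.01/20.18) = √2.181 = 1.477.

1.477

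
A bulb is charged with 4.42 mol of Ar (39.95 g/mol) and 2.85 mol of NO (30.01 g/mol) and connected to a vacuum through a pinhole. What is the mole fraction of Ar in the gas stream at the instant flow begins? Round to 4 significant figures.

0.5734

The effusion rate of species i is ∝ p_i/√M_i ∝ n_i/√M_i.
So x_Ar in the escaping gas = (n_Ar/√M_Ar) / Σ(n_i/√M_i)
= (4.42/√39.95) / (4.42/√39.95 + 2.85/√30.01) = 0.6993/(0.6993 + 0.5202) = 0.5734.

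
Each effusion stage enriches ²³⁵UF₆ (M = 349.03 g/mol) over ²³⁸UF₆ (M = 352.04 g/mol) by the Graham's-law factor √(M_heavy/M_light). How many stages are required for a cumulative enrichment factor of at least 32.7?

813

Per stage α = (352.04/349.03)^(1/2) = 1.00862^0.5, giving ln α = 0.004293.
Need α^N ≥ 32.7 ⇒ N ≥ ln(32.7) / ln α = 3.487 / 0.004293 = 812.25.
Minimum whole number of stages: N = 813.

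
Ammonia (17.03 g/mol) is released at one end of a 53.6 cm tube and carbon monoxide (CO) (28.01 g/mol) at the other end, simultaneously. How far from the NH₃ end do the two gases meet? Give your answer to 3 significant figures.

30.1 cm

In equal time, each gas travels a distance ∝ its rate ∝ 1/√M, so d_NH₃/d_CO = √(M_CO/M_NH₃) = √(28.01/17.03) = 1.282.
With d_NH₃ + d_CO = 53.6 cm, d_CO = 53.6/(1 + 1.282) = 23.48 cm.
d_NH₃ = 53.6 − 23.48 = 30.1 cm.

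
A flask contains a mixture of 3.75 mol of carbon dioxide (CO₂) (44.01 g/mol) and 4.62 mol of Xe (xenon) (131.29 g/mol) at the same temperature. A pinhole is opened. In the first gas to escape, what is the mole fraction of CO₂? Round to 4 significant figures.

Rate_i ∝ x_i/√M_i (Graham's law weighted by mole fraction), so the effusate composition follows n_i/√M_i.
x_CO₂(eff) = (n_CO₂/√M_CO₂) / (n_CO₂/√M_CO₂ + n_Xe/√M_Xe)
= (3.75/√44.01) / (3.75/√44.01 + 4.62/√131.29) = 0.5653/(0.5653 + 0.4032) = 0.5837.

0.5837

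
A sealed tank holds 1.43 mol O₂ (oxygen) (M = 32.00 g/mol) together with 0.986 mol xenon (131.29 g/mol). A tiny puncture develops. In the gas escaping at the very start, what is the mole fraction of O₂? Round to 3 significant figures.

Rate_i ∝ x_i/√M_i (Graham's law weighted by mole fraction), so the effusate composition follows n_i/√M_i.
Mole fraction of O₂ in the effusate = (n_O₂/√M_O₂) / (n_O₂/√M_O₂ + n_Xe/√M_Xe)
= (1.43/√32.00) / (1.43/√32.00 + 0.986/√131.29) = 0.2528/(0.2528 + 0.08605) = 0.746.

0.746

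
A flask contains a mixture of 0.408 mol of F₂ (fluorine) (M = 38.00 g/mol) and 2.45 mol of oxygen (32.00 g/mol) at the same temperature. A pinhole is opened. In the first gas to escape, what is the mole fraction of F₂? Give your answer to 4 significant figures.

Rate_i ∝ x_i/√M_i (Graham's law weighted by mole fraction), so the effusate composition follows n_i/√M_i.
Mole fraction of F₂ in the effusate = (n_F₂/√M_F₂) / (n_F₂/√M_F₂ + n_O₂/√M_O₂)
= (0.408/√38.00) / (0.408/√38.00 + 2.45/√32.00) = 0.06619/(0.06619 + 0.4331) = 0.1326.

0.1326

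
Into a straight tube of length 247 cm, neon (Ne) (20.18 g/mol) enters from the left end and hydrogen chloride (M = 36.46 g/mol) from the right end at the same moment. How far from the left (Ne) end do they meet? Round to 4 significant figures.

In equal time, each gas travels a distance ∝ its rate ∝ 1/√M, so d_Ne/d_HCl = √(M_HCl/M_Ne) = √(36.46/20.18) = 1.344.
With d_Ne + d_HCl = 247 cm, d_HCl = 247/(1 + 1.344) = 105.4 cm.
d_Ne = 247 − 105.4 = 141.6 cm.

141.6 cm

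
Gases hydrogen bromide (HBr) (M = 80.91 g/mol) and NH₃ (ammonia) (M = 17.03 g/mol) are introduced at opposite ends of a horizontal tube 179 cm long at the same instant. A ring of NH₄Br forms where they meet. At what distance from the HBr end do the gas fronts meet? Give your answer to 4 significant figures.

56.29 cm

The fronts meet when d_HBr + d_NH₃ = L with d_HBr/d_NH₃ = √(M_NH₃/M_HBr) (Graham's law). Here √(M_NH₃/M_HBr) = √(17.03/80.91) = 0.4588.
With d_HBr + d_NH₃ = 179 cm, d_NH₃ = 179/(1 + 0.4588) = 122.7 cm.
d_HBr = 179 − 122.7 = 56.29 cm.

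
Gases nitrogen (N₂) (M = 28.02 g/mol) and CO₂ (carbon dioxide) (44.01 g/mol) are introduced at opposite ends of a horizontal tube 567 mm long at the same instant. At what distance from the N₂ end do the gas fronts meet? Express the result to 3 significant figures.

315 mm

Graham's law gives d_N₂/d_CO₂ = rate_N₂/rate_CO₂ = √(M_CO₂/M_N₂) = √(44.01/28.02) = 1.253.
With d_N₂ + d_CO₂ = 567 mm, d_CO₂ = 567/(1 + 1.253) = 251.6 mm.
d_N₂ = 567 − 251.6 = 315 mm.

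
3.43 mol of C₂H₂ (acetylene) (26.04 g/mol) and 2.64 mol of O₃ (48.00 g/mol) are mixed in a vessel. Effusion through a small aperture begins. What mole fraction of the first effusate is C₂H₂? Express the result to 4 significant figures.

Each component's effusion rate ∝ (its partial pressure)·(1/√M) ∝ n_i/√M_i.
So x_C₂H₂ in the escaping gas = (n_C₂H₂/√M_C₂H₂) / Σ(n_i/√M_i)
= (3.43/√26.04) / (3.43/√26.04 + 2.64/√48.00) = 0.6722/(0.6722 + 0.3811) = 0.6382.

0.6382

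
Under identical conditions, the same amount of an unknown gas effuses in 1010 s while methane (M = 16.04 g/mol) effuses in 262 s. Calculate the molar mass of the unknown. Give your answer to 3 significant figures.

238 g/mol

Graham's law gives t_X/t_CH₄ = √(M_X/M_CH₄).
1010/262 = 3.855 = √(M_X/16.04)
M_X = 16.04 × 3.855² = 16.04 × 14.86 = 238 g/mol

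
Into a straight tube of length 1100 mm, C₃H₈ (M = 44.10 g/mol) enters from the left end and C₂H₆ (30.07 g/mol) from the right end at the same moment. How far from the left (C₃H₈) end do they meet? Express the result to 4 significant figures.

497.5 mm

In equal time, each gas travels a distance ∝ its rate ∝ 1/√M, so d_C₃H₈/d_C₂H₆ = √(M_C₂H₆/M_C₃H₈) = √(30.07/44.10) = 0.8257.
With d_C₃H₈ + d_C₂H₆ = 1100 mm, d_C₂H₆ = 1100/(1 + 0.8257) = 602.5 mm.
d_C₃H₈ = 1100 − 602.5 = 497.5 mm.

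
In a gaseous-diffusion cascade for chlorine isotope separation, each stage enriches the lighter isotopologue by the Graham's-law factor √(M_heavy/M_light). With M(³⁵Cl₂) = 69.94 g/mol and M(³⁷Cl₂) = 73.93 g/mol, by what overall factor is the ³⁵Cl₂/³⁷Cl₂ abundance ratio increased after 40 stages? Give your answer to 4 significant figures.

3.033

The single-stage factor is √(M_heavy/M_light), so 40 stages give [√(73.93/69.94)]^40 = (73.93/69.94)^(40/2).
= 1.05705^20 = 3.033.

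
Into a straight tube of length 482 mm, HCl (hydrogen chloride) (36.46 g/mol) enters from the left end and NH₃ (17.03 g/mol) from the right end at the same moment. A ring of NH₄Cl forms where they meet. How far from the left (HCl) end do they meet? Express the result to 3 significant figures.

196 mm

The fronts meet when d_HCl + d_NH₃ = L with d_HCl/d_NH₃ = √(M_NH₃/M_HCl) (Graham's law). Here √(M_NH₃/M_HCl) = √(17.03/36.46) = 0.6834.
With d_HCl + d_NH₃ = 482 mm, d_NH₃ = 482/(1 + 0.6834) = 286.3 mm.
d_HCl = 482 − 286.3 = 196 mm.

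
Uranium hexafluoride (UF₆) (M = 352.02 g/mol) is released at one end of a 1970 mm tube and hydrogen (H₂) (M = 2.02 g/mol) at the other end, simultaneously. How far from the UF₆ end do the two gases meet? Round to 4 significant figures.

138.7 mm

Distances travelled in equal time are proportional to diffusion rates, so d_UF₆/d_H₂ = √(M_H₂/M_UF₆) = √(2.02/352.02) = 0.07575.
With d_UF₆ + d_H₂ = 1970 mm, d_H₂ = 1970/(1 + 0.07575) = 1831 mm.
d_UF₆ = 1970 − 1831 = 138.7 mm.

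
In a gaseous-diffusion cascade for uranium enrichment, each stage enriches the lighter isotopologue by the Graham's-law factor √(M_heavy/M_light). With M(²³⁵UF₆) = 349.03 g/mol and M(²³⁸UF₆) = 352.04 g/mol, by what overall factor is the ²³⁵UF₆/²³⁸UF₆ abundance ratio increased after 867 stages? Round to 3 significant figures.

Each stage multiplies the ratio by α = √(352.04/349.03), so after 867 stages the overall factor is α^867 = (352.04/349.03)^(867/2).
= 1.00862^(867/2) = 41.4.

41.4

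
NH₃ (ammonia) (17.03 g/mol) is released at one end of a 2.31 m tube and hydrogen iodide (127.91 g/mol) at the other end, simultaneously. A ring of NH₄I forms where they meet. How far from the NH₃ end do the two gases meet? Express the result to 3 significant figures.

1.69 m

In equal time, each gas travels a distance ∝ its rate ∝ 1/√M, so d_NH₃/d_HI = √(M_HI/M_NH₃) = √(127.91/17.03) = 2.741.
With d_NH₃ + d_HI = 2.31 m, d_HI = 2.31/(1 + 2.741) = 0.6175 m.
d_NH₃ = 2.31 − 0.6175 = 1.69 m.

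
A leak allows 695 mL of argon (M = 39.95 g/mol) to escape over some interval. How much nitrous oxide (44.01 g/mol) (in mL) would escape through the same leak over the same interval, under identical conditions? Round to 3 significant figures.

From Graham's law, rate_N₂O/rate_Ar = √(M_Ar/M_N₂O) = √(39.95/44.01) = √0.9077 = 0.9528.
So the volume for N₂O is 695 × 0.9528 = 662 mL.

662 mL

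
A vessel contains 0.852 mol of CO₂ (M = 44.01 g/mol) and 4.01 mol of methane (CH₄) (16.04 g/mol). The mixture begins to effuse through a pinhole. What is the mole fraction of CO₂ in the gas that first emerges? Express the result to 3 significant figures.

The effusion rate of species i is ∝ p_i/√M_i ∝ n_i/√M_i.
Mole fraction of CO₂ in the effusate = (n_CO₂/√M_CO₂) / (n_CO₂/√M_CO₂ + n_CH₄/√M_CH₄)
= (0.852/√44.01) / (0.852/√44.01 + 4.01/√16.04) = 0.1284/(0.1284 + 1.001) = 0.114.

0.114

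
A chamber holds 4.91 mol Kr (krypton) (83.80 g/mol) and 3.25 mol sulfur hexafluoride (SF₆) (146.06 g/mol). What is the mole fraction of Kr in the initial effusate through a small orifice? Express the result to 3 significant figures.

The effusion rate of species i is ∝ p_i/√M_i ∝ n_i/√M_i.
So x_Kr in the escaping gas = (n_Kr/√M_Kr) / Σ(n_i/√M_i)
= (4.91/√83.80) / (4.91/√83.80 + 3.25/√146.06) = 0.5364/(0.5364 + 0.2689) = 0.666.

0.666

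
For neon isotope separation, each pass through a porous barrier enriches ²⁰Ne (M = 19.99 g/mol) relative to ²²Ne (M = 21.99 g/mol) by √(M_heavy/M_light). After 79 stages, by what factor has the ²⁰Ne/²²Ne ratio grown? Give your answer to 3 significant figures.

Each stage multiplies the ratio by α = √(21.99/19.99), so after 79 stages the overall factor is α^79 = (21.99/19.99)^(79/2).
= 1.10005^(79/2) = 43.2.

43.2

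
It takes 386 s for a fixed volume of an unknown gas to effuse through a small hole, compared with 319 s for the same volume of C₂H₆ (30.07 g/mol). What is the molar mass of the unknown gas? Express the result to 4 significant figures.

From Graham's law, t_X/t_C₂H₆ = √(M_X/M_C₂H₆).
386/319 = 1.210 = √(M_X/30.07)
M_X = 30.07 × 1.210² = 30.07 × 1.464 = 44.03 g/mol

44.03 g/mol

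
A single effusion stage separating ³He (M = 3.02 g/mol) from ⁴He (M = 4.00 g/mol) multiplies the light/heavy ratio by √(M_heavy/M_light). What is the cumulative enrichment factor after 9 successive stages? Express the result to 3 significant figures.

3.54

After 9 stages the ratio has grown by (√(4.00/3.02))^9 = (4.00/3.02)^(9/2).
= 1.32450^(9/2) = 3.54.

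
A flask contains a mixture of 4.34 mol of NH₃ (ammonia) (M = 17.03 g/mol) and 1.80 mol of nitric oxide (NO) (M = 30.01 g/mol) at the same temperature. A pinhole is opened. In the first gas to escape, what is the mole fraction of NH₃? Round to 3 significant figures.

Rate_i ∝ x_i/√M_i (Graham's law weighted by mole fraction), so the effusate composition follows n_i/√M_i.
x_NH₃(eff) = (n_NH₃/√M_NH₃) / (n_NH₃/√M_NH₃ + n_NO/√M_NO)
= (4.34/√17.03) / (4.34/√17.03 + 1.80/√30.01) = 1.052/(1.052 + 0.3286) = 0.762.

0.762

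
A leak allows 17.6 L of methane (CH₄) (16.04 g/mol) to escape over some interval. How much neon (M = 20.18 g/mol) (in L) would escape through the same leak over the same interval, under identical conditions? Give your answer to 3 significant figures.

15.7 L

By Graham's law, rate_Ne/rate_CH₄ = √(M_CH₄/M_Ne) = √(16.04/20.18) = √0.7948 = 0.8915.
So the volume for Ne is 17.6 × 0.8915 = 15.7 L.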